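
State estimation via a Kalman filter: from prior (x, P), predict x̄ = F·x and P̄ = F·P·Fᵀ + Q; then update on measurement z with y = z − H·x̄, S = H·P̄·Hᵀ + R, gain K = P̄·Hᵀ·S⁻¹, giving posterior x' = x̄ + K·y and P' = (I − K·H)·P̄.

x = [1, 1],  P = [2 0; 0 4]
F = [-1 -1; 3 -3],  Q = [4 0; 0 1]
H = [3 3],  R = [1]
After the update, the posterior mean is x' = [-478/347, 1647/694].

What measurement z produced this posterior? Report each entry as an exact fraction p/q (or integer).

z = [3]

x̄ = F·x = [-2, 0]
P̄ = F·P·Fᵀ + Q = [10 6; 6 55]
S = H·P̄·Hᵀ + R = [694]
K = P̄·Hᵀ·S⁻¹ = [24/347; 183/694]
x' − x̄ = [216/347, 1647/694] = K·y
y = (KᵀK)⁻¹·Kᵀ·(x' − x̄) = [9]
z = y + H·x̄ = [9] + [-6] = [3]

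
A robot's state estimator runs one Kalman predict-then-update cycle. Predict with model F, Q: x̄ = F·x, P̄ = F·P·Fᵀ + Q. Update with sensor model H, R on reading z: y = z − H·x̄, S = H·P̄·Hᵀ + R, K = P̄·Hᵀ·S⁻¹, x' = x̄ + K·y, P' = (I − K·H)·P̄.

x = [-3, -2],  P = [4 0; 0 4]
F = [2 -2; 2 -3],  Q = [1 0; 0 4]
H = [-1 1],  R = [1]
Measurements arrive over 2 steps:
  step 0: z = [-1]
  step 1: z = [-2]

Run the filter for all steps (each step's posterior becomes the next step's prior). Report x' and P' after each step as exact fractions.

step 0: x' = [-41/10, -24/5], P' = [281/10 144/5; 144/5 152/5]
step 1: x' = [90/91, -75/91], P' = [813/182 412/91; 412/91 506/91]

step 0: x̄ = F·x = [-2, 0]
step 0: P̄ = F·P·Fᵀ + Q = [33 40; 40 56]
step 0: y = z − H·x̄ = [-3]
step 0: S = H·P̄·Hᵀ + R = [10]
step 0: K = P̄·Hᵀ·S⁻¹ = [7/10; 8/5]
step 0: x' = x̄ + K·y = [-41/10, -24/5]
step 0: P' = (I − K·H)·P̄ = [281/10 144/5; 144/5 152/5]
step 1: x̄ = F·x = [7/5, 31/5]
step 1: P̄ = F·P·Fᵀ + Q = [23/5 34/5; 34/5 222/5]
step 1: y = z − H·x̄ = [-34/5]
step 1: S = H·P̄·Hᵀ + R = [182/5]
step 1: K = P̄·Hᵀ·S⁻¹ = [11/182; 94/91]
step 1: x' = x̄ + K·y = [90/91, -75/91]
step 1: P' = (I − K·H)·P̄ = [813/182 412/91; 412/91 506/91]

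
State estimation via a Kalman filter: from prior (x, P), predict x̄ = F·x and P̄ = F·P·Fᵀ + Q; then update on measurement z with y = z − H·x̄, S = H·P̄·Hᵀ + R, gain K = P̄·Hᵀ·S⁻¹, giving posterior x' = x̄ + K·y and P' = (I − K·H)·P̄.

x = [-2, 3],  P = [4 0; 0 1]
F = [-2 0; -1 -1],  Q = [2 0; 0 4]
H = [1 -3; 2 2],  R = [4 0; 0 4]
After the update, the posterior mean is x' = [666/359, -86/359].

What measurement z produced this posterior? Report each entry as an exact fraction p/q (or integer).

z = [2, 3]

x̄ = F·x = [4, -1]
P̄ = F·P·Fᵀ + Q = [18 8; 8 9]
S = H·P̄·Hᵀ + R = [55 -50; -50 176]
K = P̄·Hᵀ·S⁻¹ = [386/1795 128/359; -411/1795 46/359]
x' − x̄ = [-770/359, 273/359] = K·y
y = (KᵀK)⁻¹·Kᵀ·(x' − x̄) = [-5, -3]
z = y + H·x̄ = [-5, -3] + [7, 6] = [2, 3]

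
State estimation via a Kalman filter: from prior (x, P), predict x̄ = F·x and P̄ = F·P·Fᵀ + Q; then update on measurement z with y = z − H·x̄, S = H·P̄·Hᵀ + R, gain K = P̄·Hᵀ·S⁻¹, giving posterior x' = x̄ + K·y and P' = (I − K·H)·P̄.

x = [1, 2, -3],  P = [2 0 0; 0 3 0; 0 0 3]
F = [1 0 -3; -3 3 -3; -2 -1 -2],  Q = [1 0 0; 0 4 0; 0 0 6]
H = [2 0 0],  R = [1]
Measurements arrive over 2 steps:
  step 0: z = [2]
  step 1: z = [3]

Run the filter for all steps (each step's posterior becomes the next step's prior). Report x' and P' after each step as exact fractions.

step 0: x̄ = F·x = [10, 12, 2]
step 0: P̄ = F·P·Fᵀ + Q = [30 21 14; 21 76 21; 14 21 29]
step 0: y = z − H·x̄ = [-18]
step 0: S = H·P̄·Hᵀ + R = [121]
step 0: K = P̄·Hᵀ·S⁻¹ = [60/121; 42/121; 28/121]
step 0: x' = x̄ + K·y = [130/121, 696/121, -262/121]
step 0: P' = (I − K·H)·P̄ = [30/121 21/121 14/121; 21/121 7432/121 1365/121; 14/121 1365/121 2725/121]
step 1: x̄ = F·x = [916/121, 2484/121, -432/121]
step 1: P̄ = F·P·Fᵀ + Q = [24592/121 12297/121 20420/121; 12297/121 67471/121 -9756/121; 20420/121 -9756/121 24834/121]
step 1: y = z − H·x̄ = [-1469/121]
step 1: S = H·P̄·Hᵀ + R = [98489/121]
step 1: K = P̄·Hᵀ·S⁻¹ = [49184/98489; 24594/98489; 40840/98489]
step 1: x' = x̄ + K·y = [148468/98489, 1723290/98489, -847448/98489]
step 1: P' = (I − K·H)·P̄ = [24592/98489 12297/98489 20420/98489; 12297/98489 49919723/98489 -16241964/98489; 20420/98489 -16241964/98489 6429506/98489]

step 0: x' = [130/121, 696/121, -262/121], P' = [30/121 21/121 14/121; 21/121 7432/121 1365/121; 14/121 1365/121 2725/121]
step 1: x' = [148468/98489, 1723290/98489, -847448/98489], P' = [24592/98489 12297/98489 20420/98489; 12297/98489 49919723/98489 -16241964/98489; 20420/98489 -16241964/98489 6429506/98489]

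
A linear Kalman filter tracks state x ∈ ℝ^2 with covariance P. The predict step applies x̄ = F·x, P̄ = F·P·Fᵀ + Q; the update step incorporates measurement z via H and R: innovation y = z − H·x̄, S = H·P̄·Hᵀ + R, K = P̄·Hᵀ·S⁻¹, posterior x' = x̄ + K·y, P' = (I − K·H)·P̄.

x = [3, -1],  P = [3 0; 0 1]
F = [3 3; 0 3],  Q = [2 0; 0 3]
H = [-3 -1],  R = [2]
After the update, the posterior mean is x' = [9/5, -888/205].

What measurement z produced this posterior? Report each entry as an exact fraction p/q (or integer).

x̄ = F·x = [6, -3]
P̄ = F·P·Fᵀ + Q = [38 9; 9 12]
S = H·P̄·Hᵀ + R = [410]
K = P̄·Hᵀ·S⁻¹ = [-3/10; -39/410]
x' − x̄ = [-21/5, -273/205] = K·y
y = (KᵀK)⁻¹·Kᵀ·(x' − x̄) = [14]
z = y + H·x̄ = [14] + [-15] = [-1]

z = [-1]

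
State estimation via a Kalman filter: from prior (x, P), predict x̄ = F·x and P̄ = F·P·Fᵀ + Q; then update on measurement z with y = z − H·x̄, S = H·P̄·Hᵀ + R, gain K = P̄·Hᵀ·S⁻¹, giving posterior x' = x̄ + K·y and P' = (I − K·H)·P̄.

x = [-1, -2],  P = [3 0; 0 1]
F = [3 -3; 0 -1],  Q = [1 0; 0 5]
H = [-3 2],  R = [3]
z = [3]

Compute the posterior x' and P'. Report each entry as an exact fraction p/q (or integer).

x̄ = F·x = [3, 2]
P̄ = F·P·Fᵀ + Q = [37 3; 3 6]
y = z − H·x̄ = [8]
S = H·P̄·Hᵀ + R = [324]
K = P̄·Hᵀ·S⁻¹ = [-35/108; 1/108]
x' = x̄ + K·y = [11/27, 56/27]
P' = (I − K·H)·P̄ = [107/36 143/36; 143/36 215/36]

x' = [11/27, 56/27]
P' = [107/36 143/36; 143/36 215/36]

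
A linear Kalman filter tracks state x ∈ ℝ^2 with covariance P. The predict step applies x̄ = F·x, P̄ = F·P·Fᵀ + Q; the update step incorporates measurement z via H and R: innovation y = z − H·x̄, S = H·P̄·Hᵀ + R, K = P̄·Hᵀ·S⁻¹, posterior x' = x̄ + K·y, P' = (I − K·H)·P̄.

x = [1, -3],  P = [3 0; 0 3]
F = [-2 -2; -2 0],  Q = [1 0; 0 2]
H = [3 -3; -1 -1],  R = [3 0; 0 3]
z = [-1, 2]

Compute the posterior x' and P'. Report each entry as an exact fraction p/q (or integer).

x̄ = F·x = [4, -2]
P̄ = F·P·Fᵀ + Q = [25 12; 12 14]
y = z − H·x̄ = [-19, 4]
S = H·P̄·Hᵀ + R = [138 -33; -33 66]
K = P̄·Hᵀ·S⁻¹ = [41/243 -1273/2673; -38/243 -1262/2673]
x' = x̄ + K·y = [-2969/2673, -2452/2673]
P' = (I − K·H)·P̄ = [2135/2673 1684/2673; 1684/2673 2102/2673]

x' = [-2969/2673, -2452/2673]
P' = [2135/2673 1684/2673; 1684/2673 2102/2673]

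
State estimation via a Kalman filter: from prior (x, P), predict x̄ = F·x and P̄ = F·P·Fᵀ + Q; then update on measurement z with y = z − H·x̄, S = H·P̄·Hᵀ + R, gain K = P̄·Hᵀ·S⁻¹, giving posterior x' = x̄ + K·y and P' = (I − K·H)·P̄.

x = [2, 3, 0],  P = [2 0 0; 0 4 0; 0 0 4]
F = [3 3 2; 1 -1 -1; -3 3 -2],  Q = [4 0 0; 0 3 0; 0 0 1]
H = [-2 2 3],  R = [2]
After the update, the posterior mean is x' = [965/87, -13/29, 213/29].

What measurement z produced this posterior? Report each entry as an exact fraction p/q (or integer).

z = [-1]

x̄ = F·x = [15, -1, 3]
P̄ = F·P·Fᵀ + Q = [74 -14 2; -14 13 -10; 2 -10 71]
S = H·P̄·Hᵀ + R = [957]
K = P̄·Hᵀ·S⁻¹ = [-170/957; 8/319; 63/319]
x' − x̄ = [-340/87, 16/29, 126/29] = K·y
y = (KᵀK)⁻¹·Kᵀ·(x' − x̄) = [22]
z = y + H·x̄ = [22] + [-23] = [-1]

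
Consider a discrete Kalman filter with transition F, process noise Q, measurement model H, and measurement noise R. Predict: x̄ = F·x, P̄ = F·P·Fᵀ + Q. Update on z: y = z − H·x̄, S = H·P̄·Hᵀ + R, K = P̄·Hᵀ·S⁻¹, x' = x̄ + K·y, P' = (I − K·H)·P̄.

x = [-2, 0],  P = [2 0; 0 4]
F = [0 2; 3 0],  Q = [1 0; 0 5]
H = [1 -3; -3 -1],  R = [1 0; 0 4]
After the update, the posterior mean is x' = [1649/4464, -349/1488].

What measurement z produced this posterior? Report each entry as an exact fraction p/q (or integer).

z = [1, -1]

x̄ = F·x = [0, -6]
P̄ = F·P·Fᵀ + Q = [17 0; 0 23]
S = H·P̄·Hᵀ + R = [225 18; 18 180]
K = P̄·Hᵀ·S⁻¹ = [221/2232 -1309/4464; -667/2232 -437/4464]
x' − x̄ = [1649/4464, 8579/1488] = K·y
y = (KᵀK)⁻¹·Kᵀ·(x' − x̄) = [-17, -7]
z = y + H·x̄ = [-17, -7] + [18, 6] = [1, -1]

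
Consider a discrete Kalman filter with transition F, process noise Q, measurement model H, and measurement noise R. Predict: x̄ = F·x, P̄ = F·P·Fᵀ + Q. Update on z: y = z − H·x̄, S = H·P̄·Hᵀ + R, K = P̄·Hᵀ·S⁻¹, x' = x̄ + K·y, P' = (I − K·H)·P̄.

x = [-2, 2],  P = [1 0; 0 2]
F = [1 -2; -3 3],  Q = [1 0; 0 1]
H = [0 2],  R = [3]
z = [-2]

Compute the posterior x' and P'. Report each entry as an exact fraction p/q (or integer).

x̄ = F·x = [-6, 12]
P̄ = F·P·Fᵀ + Q = [10 -15; -15 28]
y = z − H·x̄ = [-26]
S = H·P̄·Hᵀ + R = [115]
K = P̄·Hᵀ·S⁻¹ = [-6/23; 56/115]
x' = x̄ + K·y = [18/23, -76/115]
P' = (I − K·H)·P̄ = [50/23 -9/23; -9/23 84/115]

x' = [18/23, -76/115]
P' = [50/23 -9/23; -9/23 84/115]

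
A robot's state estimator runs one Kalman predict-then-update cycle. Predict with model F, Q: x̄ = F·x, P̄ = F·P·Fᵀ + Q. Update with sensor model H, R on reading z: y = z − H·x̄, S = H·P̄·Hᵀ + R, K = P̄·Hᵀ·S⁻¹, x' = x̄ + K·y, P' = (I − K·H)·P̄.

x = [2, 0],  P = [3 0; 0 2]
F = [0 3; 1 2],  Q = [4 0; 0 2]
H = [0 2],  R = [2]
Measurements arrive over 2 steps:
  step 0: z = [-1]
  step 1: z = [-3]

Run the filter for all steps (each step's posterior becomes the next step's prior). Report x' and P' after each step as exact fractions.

step 0: x' = [-20/9, -11/27], P' = [34/3 4/9; 4/9 13/27]
step 1: x' = [-807/947, -1462/947], P' = [6929/947 114/947; 114/947 460/947]

step 0: x̄ = F·x = [0, 2]
step 0: P̄ = F·P·Fᵀ + Q = [22 12; 12 13]
step 0: y = z − H·x̄ = [-5]
step 0: S = H·P̄·Hᵀ + R = [54]
step 0: K = P̄·Hᵀ·S⁻¹ = [4/9; 13/27]
step 0: x' = x̄ + K·y = [-20/9, -11/27]
step 0: P' = (I − K·H)·P̄ = [34/3 4/9; 4/9 13/27]
step 1: x̄ = F·x = [-11/9, -82/27]
step 1: P̄ = F·P·Fᵀ + Q = [25/3 38/9; 38/9 460/27]
step 1: y = z − H·x̄ = [83/27]
step 1: S = H·P̄·Hᵀ + R = [1894/27]
step 1: K = P̄·Hᵀ·S⁻¹ = [114/947; 460/947]
step 1: x' = x̄ + K·y = [-807/947, -1462/947]
step 1: P' = (I − K·H)·P̄ = [6929/947 114/947; 114/947 460/947]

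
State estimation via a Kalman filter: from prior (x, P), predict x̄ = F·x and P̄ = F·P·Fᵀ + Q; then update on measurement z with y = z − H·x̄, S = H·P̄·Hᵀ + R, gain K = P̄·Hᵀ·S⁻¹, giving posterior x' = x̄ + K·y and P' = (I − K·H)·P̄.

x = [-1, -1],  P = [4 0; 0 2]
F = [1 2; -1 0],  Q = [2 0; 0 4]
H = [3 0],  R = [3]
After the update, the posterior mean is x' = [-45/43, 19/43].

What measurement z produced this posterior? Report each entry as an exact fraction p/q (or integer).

x̄ = F·x = [-3, 1]
P̄ = F·P·Fᵀ + Q = [14 -4; -4 8]
S = H·P̄·Hᵀ + R = [129]
K = P̄·Hᵀ·S⁻¹ = [14/43; -4/43]
x' − x̄ = [84/43, -24/43] = K·y
y = (KᵀK)⁻¹·Kᵀ·(x' − x̄) = [6]
z = y + H·x̄ = [6] + [-9] = [-3]

z = [-3]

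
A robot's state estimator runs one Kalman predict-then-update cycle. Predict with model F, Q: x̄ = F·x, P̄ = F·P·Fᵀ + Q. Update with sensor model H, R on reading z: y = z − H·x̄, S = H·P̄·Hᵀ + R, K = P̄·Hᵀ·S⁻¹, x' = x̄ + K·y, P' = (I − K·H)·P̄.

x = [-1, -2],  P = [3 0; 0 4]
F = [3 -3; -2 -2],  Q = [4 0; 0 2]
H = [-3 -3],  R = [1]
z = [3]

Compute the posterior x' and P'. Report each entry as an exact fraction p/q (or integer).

x̄ = F·x = [3, 6]
P̄ = F·P·Fᵀ + Q = [67 6; 6 30]
y = z − H·x̄ = [30]
S = H·P̄·Hᵀ + R = [982]
K = P̄·Hᵀ·S⁻¹ = [-219/982; -54/491]
x' = x̄ + K·y = [-1812/491, 1326/491]
P' = (I − K·H)·P̄ = [17833/982 -8880/491; -8880/491 8898/491]

x' = [-1812/491, 1326/491]
P' = [17833/982 -8880/491; -8880/491 8898/491]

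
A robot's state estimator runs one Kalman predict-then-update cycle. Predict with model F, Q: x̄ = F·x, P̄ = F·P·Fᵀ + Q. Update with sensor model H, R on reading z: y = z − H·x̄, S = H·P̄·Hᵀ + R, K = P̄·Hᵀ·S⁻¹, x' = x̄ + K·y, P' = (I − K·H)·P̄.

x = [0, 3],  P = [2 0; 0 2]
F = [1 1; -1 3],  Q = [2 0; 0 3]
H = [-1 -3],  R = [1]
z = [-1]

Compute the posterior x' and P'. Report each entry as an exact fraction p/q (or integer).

x' = [96/119, 25/238]
P' = [552/119 -181/119; -181/119 145/238]

x̄ = F·x = [3, 9]
P̄ = F·P·Fᵀ + Q = [6 4; 4 23]
y = z − H·x̄ = [29]
S = H·P̄·Hᵀ + R = [238]
K = P̄·Hᵀ·S⁻¹ = [-9/119; -73/238]
x' = x̄ + K·y = [96/119, 25/238]
P' = (I − K·H)·P̄ = [552/119 -181/119; -181/119 145/238]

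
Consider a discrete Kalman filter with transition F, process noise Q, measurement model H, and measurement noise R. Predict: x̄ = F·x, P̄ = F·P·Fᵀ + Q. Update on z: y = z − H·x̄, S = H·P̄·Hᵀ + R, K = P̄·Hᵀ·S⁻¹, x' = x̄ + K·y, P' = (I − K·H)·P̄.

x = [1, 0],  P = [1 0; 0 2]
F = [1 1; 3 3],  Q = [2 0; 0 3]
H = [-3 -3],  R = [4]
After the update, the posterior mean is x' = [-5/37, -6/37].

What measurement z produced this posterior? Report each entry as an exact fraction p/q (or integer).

z = [1]

x̄ = F·x = [1, 3]
P̄ = F·P·Fᵀ + Q = [5 9; 9 30]
S = H·P̄·Hᵀ + R = [481]
K = P̄·Hᵀ·S⁻¹ = [-42/481; -9/37]
x' − x̄ = [-42/37, -117/37] = K·y
y = (KᵀK)⁻¹·Kᵀ·(x' − x̄) = [13]
z = y + H·x̄ = [13] + [-12] = [1]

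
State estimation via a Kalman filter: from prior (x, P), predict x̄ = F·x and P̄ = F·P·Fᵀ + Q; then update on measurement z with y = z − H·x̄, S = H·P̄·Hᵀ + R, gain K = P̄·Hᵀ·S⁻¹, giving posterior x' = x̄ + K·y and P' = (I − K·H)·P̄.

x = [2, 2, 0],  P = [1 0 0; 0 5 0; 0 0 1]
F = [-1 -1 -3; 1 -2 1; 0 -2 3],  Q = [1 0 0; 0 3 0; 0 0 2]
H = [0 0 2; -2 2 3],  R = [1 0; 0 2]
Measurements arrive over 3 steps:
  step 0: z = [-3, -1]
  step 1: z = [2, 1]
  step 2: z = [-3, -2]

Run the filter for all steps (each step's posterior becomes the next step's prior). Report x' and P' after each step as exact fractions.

step 0: x̄ = F·x = [-4, -2, -4]
step 0: P̄ = F·P·Fᵀ + Q = [16 6 1; 6 25 23; 1 23 31]
step 0: y = z − H·x̄ = [5, 7]
step 0: S = H·P̄·Hᵀ + R = [125 274; 274 661]
step 0: K = P̄·Hᵀ·S⁻¹ = [5980/7549 -2673/7549; 1088/7549 771/7549; 3444/7549 137/7549]
step 0: x' = x̄ + K·y = [-19007/7549, -4261/7549, -12017/7549]
step 0: P' = (I − K·H)·P̄ = [63383/7549 56225/7549 2990/7549; 56225/7549 56180/7549 544/7549; 2990/7549 544/7549 1722/7549]
step 1: x̄ = F·x = [59319/7549, -22502/7549, -27529/7549]
step 1: P̄ = F·P·Fᵀ + Q = [276264/7549 90796/7549 201974/7549; 90796/7549 91376/7549 122054/7549; 201974/7549 122054/7549 248788/7549]
step 1: y = z − H·x̄ = [70156/7549, 253778/7549]
step 1: S = H·P̄·Hᵀ + R = [1002701/7549 1173048/7549; 1173048/7549 2039342/7549]
step 1: K = P̄·Hᵀ·S⁻¹ = [36305356/44297831 -15778891/44297831; 4433260/44297831 5428781/44297831; 21639080/44297831 293262/44297831]
step 1: x' = x̄ + K·y = [155041223/44297831, 91659184/44297831, 49418433/44297831]
step 1: P' = (I − K·H)·P̄ = [169590478/44297831 126582570/44297831 18152678/44297831; 126582570/44297831 128686406/44297831 2216630/44297831; 18152678/44297831 2216630/44297831 10819540/44297831]
step 2: x̄ = F·x = [-394955706/44297831, 21141288/44297831, -35063069/44297831]
step 2: P̄ = F·P·Fᵀ + Q = [815331563/44297831 120378722/44297831 365353948/44297831; 120378722/44297831 349157691/44297831 330764098/44297831; 365353948/44297831 330764098/44297831 674117586/44297831]
step 2: y = z − H·x̄ = [-62767355/44297831, -815600443/44297831]
step 2: S = H·P̄·Hᵀ + R = [2740768175/44297831 3906346116/44297831; 3906346116/44297831 9435502976/44297831]
step 2: K = P̄·Hᵀ·S⁻¹ = [22694260873/29913954178 -41308521303/119655816712; 815833454/14956977089 3921030793/29913954178; 14367258153/29913954178 976586529/119655816712]
step 2: x' = x̄ + K·y = [-434904684313/119655816712, -60228464625/29913954178, -194122004185/119655816712]
step 2: P' = (I − K·H)·P̄ = [215466612405/59827908356 40192740111/14956977089 22694260873/59827908356; 40192740111/14956977089 41541380417/14956977089 407916727/14956977089; 22694260873/59827908356 407916727/14956977089 14367258153/59827908356]

step 0: x' = [-19007/7549, -4261/7549, -12017/7549], P' = [63383/7549 56225/7549 2990/7549; 56225/7549 56180/7549 544/7549; 2990/7549 544/7549 1722/7549]
step 1: x' = [155041223/44297831, 91659184/44297831, 49418433/44297831], P' = [169590478/44297831 126582570/44297831 18152678/44297831; 126582570/44297831 128686406/44297831 2216630/44297831; 18152678/44297831 2216630/44297831 10819540/44297831]
step 2: x' = [-434904684313/119655816712, -60228464625/29913954178, -194122004185/119655816712], P' = [215466612405/59827908356 40192740111/14956977089 22694260873/59827908356; 40192740111/14956977089 41541380417/14956977089 407916727/14956977089; 22694260873/59827908356 407916727/14956977089 14367258153/59827908356]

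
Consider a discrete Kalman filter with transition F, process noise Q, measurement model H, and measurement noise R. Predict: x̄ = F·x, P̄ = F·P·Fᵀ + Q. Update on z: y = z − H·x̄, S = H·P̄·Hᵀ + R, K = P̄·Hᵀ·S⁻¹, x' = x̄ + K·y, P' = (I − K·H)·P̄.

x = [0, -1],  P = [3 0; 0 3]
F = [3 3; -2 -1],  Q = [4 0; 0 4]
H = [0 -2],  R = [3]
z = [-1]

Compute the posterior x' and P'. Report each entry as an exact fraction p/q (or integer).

x' = [-183/79, 41/79]
P' = [1666/79 -81/79; -81/79 57/79]

x̄ = F·x = [-3, 1]
P̄ = F·P·Fᵀ + Q = [58 -27; -27 19]
y = z − H·x̄ = [1]
S = H·P̄·Hᵀ + R = [79]
K = P̄·Hᵀ·S⁻¹ = [54/79; -38/79]
x' = x̄ + K·y = [-183/79, 41/79]
P' = (I − K·H)·P̄ = [1666/79 -81/79; -81/79 57/79]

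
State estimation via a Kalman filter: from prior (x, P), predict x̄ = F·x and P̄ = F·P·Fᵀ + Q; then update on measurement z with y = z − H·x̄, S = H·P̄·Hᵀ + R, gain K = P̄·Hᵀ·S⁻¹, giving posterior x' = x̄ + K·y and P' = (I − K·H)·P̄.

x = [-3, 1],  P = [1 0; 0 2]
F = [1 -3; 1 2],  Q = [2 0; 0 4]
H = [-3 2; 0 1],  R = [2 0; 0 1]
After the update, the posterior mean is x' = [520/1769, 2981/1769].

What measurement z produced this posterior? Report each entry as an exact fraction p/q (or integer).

z = [2, 3]

x̄ = F·x = [-6, -1]
P̄ = F·P·Fᵀ + Q = [21 -11; -11 13]
S = H·P̄·Hᵀ + R = [375 59; 59 14]
K = P̄·Hᵀ·S⁻¹ = [-541/1769 890/1769; 59/1769 1394/1769]
x' − x̄ = [11134/1769, 4750/1769] = K·y
y = (KᵀK)⁻¹·Kᵀ·(x' − x̄) = [-14, 4]
z = y + H·x̄ = [-14, 4] + [16, -1] = [2, 3]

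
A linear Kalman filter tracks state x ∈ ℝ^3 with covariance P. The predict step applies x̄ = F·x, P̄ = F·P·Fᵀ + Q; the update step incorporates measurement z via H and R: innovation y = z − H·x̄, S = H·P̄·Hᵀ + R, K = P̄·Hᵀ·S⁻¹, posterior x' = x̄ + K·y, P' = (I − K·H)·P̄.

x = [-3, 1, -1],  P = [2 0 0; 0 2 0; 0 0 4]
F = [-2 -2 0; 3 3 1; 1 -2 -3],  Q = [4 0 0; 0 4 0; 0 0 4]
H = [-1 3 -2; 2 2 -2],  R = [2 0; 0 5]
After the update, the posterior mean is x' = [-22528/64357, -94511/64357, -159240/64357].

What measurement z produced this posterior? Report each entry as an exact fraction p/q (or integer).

x̄ = F·x = [4, -7, -2]
P̄ = F·P·Fᵀ + Q = [20 -24 4; -24 44 -18; 4 -18 50]
S = H·P̄·Hᵀ + R = [994 500; 500 381]
K = P̄·Hᵀ·S⁻¹ = [-15050/64357 17048/64357; 17576/64357 -10228/64357; 1901/64357 -24116/64357]
x' − x̄ = [-279956/64357, 355988/64357, -30526/64357] = K·y
y = (KᵀK)⁻¹·Kᵀ·(x' − x̄) = [22, 3]
z = y + H·x̄ = [22, 3] + [-21, -2] = [1, 1]

z = [1, 1]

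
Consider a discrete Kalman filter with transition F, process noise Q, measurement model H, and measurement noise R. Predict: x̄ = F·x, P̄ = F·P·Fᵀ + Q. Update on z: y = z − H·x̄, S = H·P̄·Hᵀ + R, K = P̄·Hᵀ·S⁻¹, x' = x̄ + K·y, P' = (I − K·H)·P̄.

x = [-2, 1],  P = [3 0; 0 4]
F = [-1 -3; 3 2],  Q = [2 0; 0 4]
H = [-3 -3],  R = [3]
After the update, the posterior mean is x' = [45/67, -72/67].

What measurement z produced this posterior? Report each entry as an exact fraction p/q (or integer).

x̄ = F·x = [-1, -4]
P̄ = F·P·Fᵀ + Q = [41 -33; -33 47]
S = H·P̄·Hᵀ + R = [201]
K = P̄·Hᵀ·S⁻¹ = [-8/67; -14/67]
x' − x̄ = [112/67, 196/67] = K·y
y = (KᵀK)⁻¹·Kᵀ·(x' − x̄) = [-14]
z = y + H·x̄ = [-14] + [15] = [1]

z = [1]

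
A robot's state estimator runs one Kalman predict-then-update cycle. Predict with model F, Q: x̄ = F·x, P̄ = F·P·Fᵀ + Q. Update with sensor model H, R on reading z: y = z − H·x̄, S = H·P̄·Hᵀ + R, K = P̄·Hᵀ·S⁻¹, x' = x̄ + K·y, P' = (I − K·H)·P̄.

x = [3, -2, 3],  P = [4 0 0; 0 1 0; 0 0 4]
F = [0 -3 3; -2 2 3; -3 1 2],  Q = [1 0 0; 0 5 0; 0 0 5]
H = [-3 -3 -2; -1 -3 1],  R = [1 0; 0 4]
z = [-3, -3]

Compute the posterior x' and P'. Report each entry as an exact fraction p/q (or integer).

x' = [186127/15746, -871751/157460, -1248331/157460]
P' = [137868/7873 -152041/15746 -184955/15746; -152041/15746 869513/157460 982273/157460; -184955/15746 982273/157460 1322453/157460]

x̄ = F·x = [15, -1, -5]
P̄ = F·P·Fᵀ + Q = [46 30 21; 30 61 50; 21 50 58]
y = z − H·x̄ = [29, 14]
S = H·P̄·Hᵀ + R = [2588 1060; 1060 495]
K = P̄·Hᵀ·S⁻¹ = [-1175/15746 -571/7873; -2371/31492 -6616/39365; -8615/31492 14074/39365]
x' = x̄ + K·y = [186127/15746, -871751/157460, -1248331/157460]
P' = (I − K·H)·P̄ = [137868/7873 -152041/15746 -184955/15746; -152041/15746 869513/157460 982273/157460; -184955/15746 982273/157460 1322453/157460]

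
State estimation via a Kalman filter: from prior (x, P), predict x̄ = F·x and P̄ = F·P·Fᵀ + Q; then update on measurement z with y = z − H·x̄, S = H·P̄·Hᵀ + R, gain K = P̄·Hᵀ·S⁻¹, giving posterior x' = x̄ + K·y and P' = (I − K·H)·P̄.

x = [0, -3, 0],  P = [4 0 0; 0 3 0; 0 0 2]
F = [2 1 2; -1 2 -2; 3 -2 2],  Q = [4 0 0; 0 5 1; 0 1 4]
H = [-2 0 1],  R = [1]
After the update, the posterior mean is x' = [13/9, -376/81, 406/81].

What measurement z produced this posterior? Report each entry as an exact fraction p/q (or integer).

x̄ = F·x = [-3, -6, 6]
P̄ = F·P·Fᵀ + Q = [31 -10 26; -10 29 -31; 26 -31 60]
S = H·P̄·Hᵀ + R = [81]
K = P̄·Hᵀ·S⁻¹ = [-4/9; -11/81; 8/81]
x' − x̄ = [40/9, 110/81, -80/81] = K·y
y = (KᵀK)⁻¹·Kᵀ·(x' − x̄) = [-10]
z = y + H·x̄ = [-10] + [12] = [2]

z = [2]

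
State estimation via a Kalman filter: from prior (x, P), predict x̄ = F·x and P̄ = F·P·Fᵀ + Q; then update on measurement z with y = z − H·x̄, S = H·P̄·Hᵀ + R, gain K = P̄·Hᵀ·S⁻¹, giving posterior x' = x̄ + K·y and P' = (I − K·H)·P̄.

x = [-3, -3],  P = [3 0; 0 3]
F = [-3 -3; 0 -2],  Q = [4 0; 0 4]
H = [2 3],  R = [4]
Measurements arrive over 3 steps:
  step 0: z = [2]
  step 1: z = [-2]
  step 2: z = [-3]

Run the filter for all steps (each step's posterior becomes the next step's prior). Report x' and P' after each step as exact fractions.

step 0: x̄ = F·x = [18, 6]
step 0: P̄ = F·P·Fᵀ + Q = [58 18; 18 16]
step 0: y = z − H·x̄ = [-52]
step 0: S = H·P̄·Hᵀ + R = [596]
step 0: K = P̄·Hᵀ·S⁻¹ = [85/298; 21/149]
step 0: x' = x̄ + K·y = [472/149, -198/149]
step 0: P' = (I − K·H)·P̄ = [1417/149 -888/149; -888/149 620/149]
step 1: x̄ = F·x = [-822/149, 396/149]
step 1: P̄ = F·P·Fᵀ + Q = [2945/149 -1608/149; -1608/149 3076/149]
step 1: y = z − H·x̄ = [158/149]
step 1: S = H·P̄·Hᵀ + R = [20764/149]
step 1: K = P̄·Hᵀ·S⁻¹ = [533/10382; 1503/5191]
step 1: x' = x̄ + K·y = [-28355/5191, 15390/5191]
step 1: P' = (I − K·H)·P̄ = [100694/5191 -66774/5191; -66774/5191 46520/5191]
step 2: x̄ = F·x = [38895/5191, -30780/5191]
step 2: P̄ = F·P·Fᵀ + Q = [143758/5191 -121524/5191; -121524/5191 206844/5191]
step 2: y = z − H·x̄ = [-1023/5191]
step 2: S = H·P̄·Hᵀ + R = [999104/5191]
step 2: K = P̄·Hᵀ·S⁻¹ = [-1204/15611; 94371/249776]
step 2: x' = x̄ + K·y = [117207/15611, -1499643/249776]
step 2: P' = (I − K·H)·P̄ = [414454/15611 -277908/15611; -277908/15611 772545/62444]

step 0: x' = [472/149, -198/149], P' = [1417/149 -888/149; -888/149 620/149]
step 1: x' = [-28355/5191, 15390/5191], P' = [100694/5191 -66774/5191; -66774/5191 46520/5191]
step 2: x' = [117207/15611, -1499643/249776], P' = [414454/15611 -277908/15611; -277908/15611 772545/62444]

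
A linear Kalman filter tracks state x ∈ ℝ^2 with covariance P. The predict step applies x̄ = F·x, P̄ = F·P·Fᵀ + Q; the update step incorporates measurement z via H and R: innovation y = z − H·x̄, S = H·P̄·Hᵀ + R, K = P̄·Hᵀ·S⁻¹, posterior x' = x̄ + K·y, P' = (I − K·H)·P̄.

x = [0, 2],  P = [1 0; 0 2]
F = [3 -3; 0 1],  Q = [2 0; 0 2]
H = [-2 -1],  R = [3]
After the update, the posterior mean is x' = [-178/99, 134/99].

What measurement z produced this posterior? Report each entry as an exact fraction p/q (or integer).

z = [2]

x̄ = F·x = [-6, 2]
P̄ = F·P·Fᵀ + Q = [29 -6; -6 4]
S = H·P̄·Hᵀ + R = [99]
K = P̄·Hᵀ·S⁻¹ = [-52/99; 8/99]
x' − x̄ = [416/99, -64/99] = K·y
y = (KᵀK)⁻¹·Kᵀ·(x' − x̄) = [-8]
z = y + H·x̄ = [-8] + [10] = [2]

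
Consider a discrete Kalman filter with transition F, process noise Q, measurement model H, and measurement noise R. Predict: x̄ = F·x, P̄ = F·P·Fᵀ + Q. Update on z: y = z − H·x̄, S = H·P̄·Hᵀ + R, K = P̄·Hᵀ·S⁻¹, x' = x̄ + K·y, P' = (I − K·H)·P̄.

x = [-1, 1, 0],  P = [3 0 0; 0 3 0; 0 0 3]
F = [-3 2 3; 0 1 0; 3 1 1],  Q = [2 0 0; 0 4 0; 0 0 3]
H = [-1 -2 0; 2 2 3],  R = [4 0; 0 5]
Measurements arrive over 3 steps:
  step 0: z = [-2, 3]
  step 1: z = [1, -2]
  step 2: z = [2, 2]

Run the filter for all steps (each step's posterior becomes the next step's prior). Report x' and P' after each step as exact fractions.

step 0: x' = [7937/4679, 5141/18716, -6325/18716], P' = [76220/4679 -31826/4679 -29736/4679; -31826/4679 34331/9358 19839/9358; -29736/4679 19839/9358 31527/9358]
step 1: x' = [-378332309/179997541, 56733962/179997541, 552560231/719990164], P' = [2988097900/179997541 -1192934416/179997541 -1201486986/179997541; -1192934416/179997541 618316026/179997541 392397055/179997541; -1201486986/179997541 392397055/179997541 1257404903/359995082]
step 2: x' = [-172947570760/221318619049, -10230645275/26037484594, 1111419146329/885274476196], P' = [114081699994852/6860877190519 -2671696409240/403581011207 -46035637486398/6860877190519; -2671696409240/403581011207 1380605171752/403581011207 884108418812/403581011207; -46035637486398/6860877190519 884108418812/403581011207 48192156708107/13721754381038]

step 0: x̄ = F·x = [5, 1, -2]
step 0: P̄ = F·P·Fᵀ + Q = [68 6 -12; 6 7 3; -12 3 36]
step 0: y = z − H·x̄ = [5, -3]
step 0: S = H·P̄·Hᵀ + R = [124 -182; -182 569]
step 0: K = P̄·Hᵀ·S⁻¹ = [-3142/4679 -84/4679; -2505/18716 175/9358; 9897/18716 3063/9358]
step 0: x' = x̄ + K·y = [7937/4679, 5141/18716, -6325/18716]
step 0: P' = (I − K·H)·P̄ = [76220/4679 -31826/4679 -29736/4679; -31826/4679 34331/9358 19839/9358; -29736/4679 19839/9358 31527/9358]
step 1: x̄ = F·x = [-103937/18716, 5141/18716, 23515/4679]
step 1: P̄ = F·P·Fᵀ + Q = [3884131/9358 319135/9358 -828655/4679; 319135/9358 71763/9358 -68393/4679; -828655/4679 -68393/4679 383413/4679]
step 1: y = z − H·x̄ = [-74939/18716, -30505/4679]
step 1: S = H·P̄·Hᵀ + R = [5485155/9358 -2088739/4679; -2088739/4679 1897864/4679]
step 1: K = P̄·Hᵀ·S⁻¹ = [-150557267/179997541 -2826798/179997541; -10924409/179997541 5590877/179997541; 104173219/179997541 107170997/359995082]
step 1: x' = x̄ + K·y = [-378332309/179997541, 56733962/179997541, 552560231/719990164]
step 1: P' = (I − K·H)·P̄ = [2988097900/179997541 -1192934416/179997541 -1201486986/179997541; -1192934416/179997541 618316026/179997541 392397055/179997541; -1201486986/179997541 392397055/179997541 1257404903/359995082]
step 2: x̄ = F·x = [6651540097/719990164, 56733962/179997541, -3760491629/719990164]
step 2: P̄ = F·P·Fᵀ + Q = [152070411499/359995082 5992626465/179997541 -65191763165/359995082; 5992626465/179997541 1338306190/179997541 -2568090167/179997541; -65191763165/359995082 -2568090167/179997541 30196315797/359995082]
step 2: y = z − H·x̄ = [8545392121/719990164, -1035496675/719990164]
step 2: S = H·P̄·Hᵀ + R = [212157853067/359995082 -160366418599/359995082; -160366418599/359995082 144501614551/359995082]
step 2: K = P̄·Hᵀ·S⁻¹ = [-5811005520173/6860877190519 -8223056670/361098799501; -22378483566/403581011207 738345068/21241105853; 7987975623395/13721754381038 216350449031/722197599002]
step 2: x' = x̄ + K·y = [-172947570760/221318619049, -10230645275/26037484594, 1111419146329/885274476196]
step 2: P' = (I − K·H)·P̄ = [114081699994852/6860877190519 -2671696409240/403581011207 -46035637486398/6860877190519; -2671696409240/403581011207 1380605171752/403581011207 884108418812/403581011207; -46035637486398/6860877190519 884108418812/403581011207 48192156708107/13721754381038]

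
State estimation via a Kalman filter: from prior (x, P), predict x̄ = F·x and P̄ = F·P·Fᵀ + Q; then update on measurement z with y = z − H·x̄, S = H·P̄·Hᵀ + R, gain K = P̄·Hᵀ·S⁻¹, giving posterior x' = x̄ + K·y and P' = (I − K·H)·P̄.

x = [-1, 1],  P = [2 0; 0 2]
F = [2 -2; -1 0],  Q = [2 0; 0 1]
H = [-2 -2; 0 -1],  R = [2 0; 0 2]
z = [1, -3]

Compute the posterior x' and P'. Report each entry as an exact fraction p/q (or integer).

x̄ = F·x = [-4, 1]
P̄ = F·P·Fᵀ + Q = [18 -4; -4 3]
y = z − H·x̄ = [-5, -2]
S = H·P̄·Hᵀ + R = [54 -2; -2 5]
K = P̄·Hᵀ·S⁻¹ = [-66/133 80/133; 2/133 -79/133]
x' = x̄ + K·y = [-362/133, 281/133]
P' = (I − K·H)·P̄ = [226/133 -160/133; -160/133 158/133]

x' = [-362/133, 281/133]
P' = [226/133 -160/133; -160/133 158/133]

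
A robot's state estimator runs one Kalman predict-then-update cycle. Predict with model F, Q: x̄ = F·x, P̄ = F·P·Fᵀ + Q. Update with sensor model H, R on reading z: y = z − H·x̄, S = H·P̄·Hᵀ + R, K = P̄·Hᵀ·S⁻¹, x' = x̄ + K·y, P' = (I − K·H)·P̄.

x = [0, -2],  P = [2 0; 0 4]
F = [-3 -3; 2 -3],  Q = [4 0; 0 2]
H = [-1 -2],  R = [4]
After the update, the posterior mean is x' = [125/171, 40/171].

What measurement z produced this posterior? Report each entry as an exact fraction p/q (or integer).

z = [-1]

x̄ = F·x = [6, 6]
P̄ = F·P·Fᵀ + Q = [58 24; 24 46]
S = H·P̄·Hᵀ + R = [342]
K = P̄·Hᵀ·S⁻¹ = [-53/171; -58/171]
x' − x̄ = [-901/171, -986/171] = K·y
y = (KᵀK)⁻¹·Kᵀ·(x' − x̄) = [17]
z = y + H·x̄ = [17] + [-18] = [-1]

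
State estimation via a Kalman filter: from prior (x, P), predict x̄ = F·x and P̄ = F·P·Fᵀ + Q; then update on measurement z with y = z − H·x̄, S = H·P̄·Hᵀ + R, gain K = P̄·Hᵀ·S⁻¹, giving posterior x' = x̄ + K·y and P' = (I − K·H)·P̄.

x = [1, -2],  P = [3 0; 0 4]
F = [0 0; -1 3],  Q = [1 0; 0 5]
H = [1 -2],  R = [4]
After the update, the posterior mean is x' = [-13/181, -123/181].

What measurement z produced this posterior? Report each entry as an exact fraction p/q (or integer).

z = [1]

x̄ = F·x = [0, -7]
P̄ = F·P·Fᵀ + Q = [1 0; 0 44]
S = H·P̄·Hᵀ + R = [181]
K = P̄·Hᵀ·S⁻¹ = [1/181; -88/181]
x' − x̄ = [-13/181, 1144/181] = K·y
y = (KᵀK)⁻¹·Kᵀ·(x' − x̄) = [-13]
z = y + H·x̄ = [-13] + [14] = [1]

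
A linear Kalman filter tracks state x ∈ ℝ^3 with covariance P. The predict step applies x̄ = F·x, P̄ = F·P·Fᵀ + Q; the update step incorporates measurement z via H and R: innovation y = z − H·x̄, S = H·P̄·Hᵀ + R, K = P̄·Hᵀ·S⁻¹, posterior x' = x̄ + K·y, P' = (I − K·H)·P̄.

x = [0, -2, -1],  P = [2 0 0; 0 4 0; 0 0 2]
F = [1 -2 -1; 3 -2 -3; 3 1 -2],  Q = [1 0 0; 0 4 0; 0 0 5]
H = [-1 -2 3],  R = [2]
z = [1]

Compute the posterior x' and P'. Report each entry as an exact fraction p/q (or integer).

x' = [285/199, 653/199, 590/199]
P' = [3317/398 2945/199 4985/398; 2945/199 8406/199 6561/199; 4985/398 6561/199 10449/398]

x̄ = F·x = [5, 7, 0]
P̄ = F·P·Fᵀ + Q = [21 28 2; 28 56 22; 2 22 35]
y = z − H·x̄ = [20]
S = H·P̄·Hᵀ + R = [398]
K = P̄·Hᵀ·S⁻¹ = [-71/398; -37/199; 59/398]
x' = x̄ + K·y = [285/199, 653/199, 590/199]
P' = (I − K·H)·P̄ = [3317/398 2945/199 4985/398; 2945/199 8406/199 6561/199; 4985/398 6561/199 10449/398]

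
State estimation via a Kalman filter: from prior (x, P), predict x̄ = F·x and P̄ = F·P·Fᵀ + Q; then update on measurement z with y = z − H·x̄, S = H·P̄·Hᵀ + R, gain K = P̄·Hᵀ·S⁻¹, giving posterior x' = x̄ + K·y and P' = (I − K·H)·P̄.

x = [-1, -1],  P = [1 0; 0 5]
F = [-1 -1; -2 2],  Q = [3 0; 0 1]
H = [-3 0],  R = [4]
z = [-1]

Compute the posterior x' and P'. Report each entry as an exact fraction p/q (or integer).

x̄ = F·x = [2, 0]
P̄ = F·P·Fᵀ + Q = [9 -8; -8 25]
y = z − H·x̄ = [5]
S = H·P̄·Hᵀ + R = [85]
K = P̄·Hᵀ·S⁻¹ = [-27/85; 24/85]
x' = x̄ + K·y = [7/17, 24/17]
P' = (I − K·H)·P̄ = [36/85 -32/85; -32/85 1549/85]

x' = [7/17, 24/17]
P' = [36/85 -32/85; -32/85 1549/85]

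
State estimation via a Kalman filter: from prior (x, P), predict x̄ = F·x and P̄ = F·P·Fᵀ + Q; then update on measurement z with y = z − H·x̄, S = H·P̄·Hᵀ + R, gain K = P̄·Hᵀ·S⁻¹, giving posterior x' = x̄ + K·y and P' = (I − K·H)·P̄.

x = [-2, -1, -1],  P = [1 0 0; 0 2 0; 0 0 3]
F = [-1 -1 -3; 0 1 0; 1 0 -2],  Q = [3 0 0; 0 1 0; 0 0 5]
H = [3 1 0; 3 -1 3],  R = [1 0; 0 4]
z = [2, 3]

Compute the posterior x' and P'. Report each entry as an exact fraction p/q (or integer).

x̄ = F·x = [6, -1, 0]
P̄ = F·P·Fᵀ + Q = [33 -2 17; -2 3 0; 17 0 18]
y = z − H·x̄ = [-15, -16]
S = H·P̄·Hᵀ + R = [289 447; 447 784]
K = P̄·Hᵀ·S⁻¹ = [8104/26767 569/26767; 1671/26767 -1260/26767; -6951/26767 7548/26767]
x' = x̄ + K·y = [29938/26767, -31672/26767, -16503/26767]
P' = (I − K·H)·P̄ = [10735/26767 -24101/26767 -18010/26767; -24101/26767 73974/26767 47079/26767; -18010/26767 47079/26767 43767/26767]

x' = [29938/26767, -31672/26767, -16503/26767]
P' = [10735/26767 -24101/26767 -18010/26767; -24101/26767 73974/26767 47079/26767; -18010/26767 47079/26767 43767/26767]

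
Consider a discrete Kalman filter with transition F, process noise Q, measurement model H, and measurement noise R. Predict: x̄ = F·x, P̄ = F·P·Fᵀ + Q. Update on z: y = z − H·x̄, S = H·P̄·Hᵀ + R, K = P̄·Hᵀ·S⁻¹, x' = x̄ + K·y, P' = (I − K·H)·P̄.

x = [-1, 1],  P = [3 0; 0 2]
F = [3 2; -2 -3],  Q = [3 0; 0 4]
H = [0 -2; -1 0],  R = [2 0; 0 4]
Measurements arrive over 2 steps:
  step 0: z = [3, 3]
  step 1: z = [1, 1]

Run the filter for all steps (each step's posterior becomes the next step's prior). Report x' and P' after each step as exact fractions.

step 0: x̄ = F·x = [-1, -1]
step 0: P̄ = F·P·Fᵀ + Q = [38 -30; -30 34]
step 0: y = z − H·x̄ = [1, 2]
step 0: S = H·P̄·Hᵀ + R = [138 -60; -60 42]
step 0: K = P̄·Hᵀ·S⁻¹ = [20/183 -137/183; -88/183 5/183]
step 0: x' = x̄ + K·y = [-437/183, -87/61]
step 0: P' = (I − K·H)·P̄ = [548/183 -20/183; -20/183 88/183]
step 1: x̄ = F·x = [-611/61, 1657/183]
step 1: P̄ = F·P·Fᵀ + Q = [5593/183 -3556/183; -3556/183 3476/183]
step 1: y = z − H·x̄ = [3497/183, -550/61]
step 1: S = H·P̄·Hᵀ + R = [14270/183 -7112/183; -7112/183 6325/183]
step 1: K = P̄·Hᵀ·S⁻¹ = [42672/325223 -239603/325223; -153124/325223 10668/325223]
step 1: x' = x̄ + K·y = [-281775/325223, -77499/325223]
step 1: P' = (I − K·H)·P̄ = [958412/325223 -42672/325223; -42672/325223 153124/325223]

step 0: x' = [-437/183, -87/61], P' = [548/183 -20/183; -20/183 88/183]
step 1: x' = [-281775/325223, -77499/325223], P' = [958412/325223 -42672/325223; -42672/325223 153124/325223]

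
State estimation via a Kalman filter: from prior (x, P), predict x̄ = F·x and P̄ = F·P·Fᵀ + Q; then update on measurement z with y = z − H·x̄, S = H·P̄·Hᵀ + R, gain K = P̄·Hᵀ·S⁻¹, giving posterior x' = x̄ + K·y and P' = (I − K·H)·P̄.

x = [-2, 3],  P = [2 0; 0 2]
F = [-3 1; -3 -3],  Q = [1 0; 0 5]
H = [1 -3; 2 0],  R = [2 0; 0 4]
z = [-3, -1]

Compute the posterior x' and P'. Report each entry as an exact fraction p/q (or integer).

x' = [-21/2726, 441/470]
P' = [1299/1363 15/47; 15/47 77/235]

x̄ = F·x = [9, -3]
P̄ = F·P·Fᵀ + Q = [21 12; 12 41]
y = z − H·x̄ = [-21, -19]
S = H·P̄·Hᵀ + R = [320 -30; -30 88]
K = P̄·Hᵀ·S⁻¹ = [-3/1363 1299/2726; -78/235 15/94]
x' = x̄ + K·y = [-21/2726, 441/470]
P' = (I − K·H)·P̄ = [1299/1363 15/47; 15/47 77/235]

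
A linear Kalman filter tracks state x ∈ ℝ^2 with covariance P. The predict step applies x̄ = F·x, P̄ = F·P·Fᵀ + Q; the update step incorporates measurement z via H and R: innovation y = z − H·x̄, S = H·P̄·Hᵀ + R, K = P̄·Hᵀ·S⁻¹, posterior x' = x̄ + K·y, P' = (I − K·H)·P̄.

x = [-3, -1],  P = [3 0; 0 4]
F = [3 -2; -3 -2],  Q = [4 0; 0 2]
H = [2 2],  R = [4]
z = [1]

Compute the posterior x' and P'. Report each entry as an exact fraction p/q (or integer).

x̄ = F·x = [-7, 11]
P̄ = F·P·Fᵀ + Q = [47 -11; -11 45]
y = z − H·x̄ = [-7]
S = H·P̄·Hᵀ + R = [284]
K = P̄·Hᵀ·S⁻¹ = [18/71; 17/71]
x' = x̄ + K·y = [-623/71, 662/71]
P' = (I − K·H)·P̄ = [2041/71 -2005/71; -2005/71 2039/71]

x' = [-623/71, 662/71]
P' = [2041/71 -2005/71; -2005/71 2039/71]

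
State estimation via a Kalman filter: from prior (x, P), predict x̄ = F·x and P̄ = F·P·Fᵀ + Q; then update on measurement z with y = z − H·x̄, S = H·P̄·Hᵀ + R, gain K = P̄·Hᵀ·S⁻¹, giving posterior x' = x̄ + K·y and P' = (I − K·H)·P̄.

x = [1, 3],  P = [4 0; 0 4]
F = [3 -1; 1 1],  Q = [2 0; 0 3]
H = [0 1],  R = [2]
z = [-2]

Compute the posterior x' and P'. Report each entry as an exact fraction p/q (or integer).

x̄ = F·x = [0, 4]
P̄ = F·P·Fᵀ + Q = [42 8; 8 11]
y = z − H·x̄ = [-6]
S = H·P̄·Hᵀ + R = [13]
K = P̄·Hᵀ·S⁻¹ = [8/13; 11/13]
x' = x̄ + K·y = [-48/13, -14/13]
P' = (I − K·H)·P̄ = [482/13 16/13; 16/13 22/13]

x' = [-48/13, -14/13]
P' = [482/13 16/13; 16/13 22/13]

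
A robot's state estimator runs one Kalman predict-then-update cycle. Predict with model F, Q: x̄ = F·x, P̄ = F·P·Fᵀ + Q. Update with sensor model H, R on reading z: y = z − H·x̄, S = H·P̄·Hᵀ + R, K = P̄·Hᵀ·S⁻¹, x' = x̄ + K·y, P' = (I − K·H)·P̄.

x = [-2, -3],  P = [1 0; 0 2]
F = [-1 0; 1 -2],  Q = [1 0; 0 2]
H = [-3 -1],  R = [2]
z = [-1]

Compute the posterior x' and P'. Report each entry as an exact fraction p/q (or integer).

x̄ = F·x = [2, 4]
P̄ = F·P·Fᵀ + Q = [2 -1; -1 11]
y = z − H·x̄ = [9]
S = H·P̄·Hᵀ + R = [25]
K = P̄·Hᵀ·S⁻¹ = [-1/5; -8/25]
x' = x̄ + K·y = [1/5, 28/25]
P' = (I − K·H)·P̄ = [1 -13/5; -13/5 211/25]

x' = [1/5, 28/25]
P' = [1 -13/5; -13/5 211/25]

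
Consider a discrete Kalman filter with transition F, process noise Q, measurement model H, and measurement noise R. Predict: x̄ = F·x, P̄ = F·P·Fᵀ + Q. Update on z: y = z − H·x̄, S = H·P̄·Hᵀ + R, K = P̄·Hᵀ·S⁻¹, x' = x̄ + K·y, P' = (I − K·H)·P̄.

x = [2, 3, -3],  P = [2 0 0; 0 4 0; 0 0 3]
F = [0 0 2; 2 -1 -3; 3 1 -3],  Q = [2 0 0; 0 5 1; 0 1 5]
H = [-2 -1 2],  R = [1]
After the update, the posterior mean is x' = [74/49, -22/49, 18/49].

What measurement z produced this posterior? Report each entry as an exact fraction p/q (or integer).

z = [-2]

x̄ = F·x = [-6, 10, 18]
P̄ = F·P·Fᵀ + Q = [14 -18 -18; -18 44 36; -18 36 54]
S = H·P̄·Hᵀ + R = [245]
K = P̄·Hᵀ·S⁻¹ = [-46/245; 64/245; 108/245]
x' − x̄ = [368/49, -512/49, -864/49] = K·y
y = (KᵀK)⁻¹·Kᵀ·(x' − x̄) = [-40]
z = y + H·x̄ = [-40] + [38] = [-2]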